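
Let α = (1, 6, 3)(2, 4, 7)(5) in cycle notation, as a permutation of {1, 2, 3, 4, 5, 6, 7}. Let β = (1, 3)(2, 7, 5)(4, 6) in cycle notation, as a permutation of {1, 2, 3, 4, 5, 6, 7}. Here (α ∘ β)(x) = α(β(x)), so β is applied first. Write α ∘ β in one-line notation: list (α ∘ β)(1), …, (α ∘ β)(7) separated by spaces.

1 2 6 3 4 7 5

Chase each element through β then α: 1 → 3 → 1; 2 → 7 → 2; 3 → 1 → 6; 4 → 6 → 3; 5 → 2 → 4; 6 → 4 → 7; 7 → 5 → 5.
So α ∘ β in one-line form is 1 2 6 3 4 7 5.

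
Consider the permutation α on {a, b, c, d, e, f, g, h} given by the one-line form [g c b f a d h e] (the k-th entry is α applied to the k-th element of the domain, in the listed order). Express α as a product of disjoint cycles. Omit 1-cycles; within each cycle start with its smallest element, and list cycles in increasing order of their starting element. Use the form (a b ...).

(a g h e)(b c)(d f)

Iterating α from a gives a → g → h → e → a; that is the 4-cycle (a g h e).
Continuing from each remaining unvisited element yields (a g h e)(b c)(d f).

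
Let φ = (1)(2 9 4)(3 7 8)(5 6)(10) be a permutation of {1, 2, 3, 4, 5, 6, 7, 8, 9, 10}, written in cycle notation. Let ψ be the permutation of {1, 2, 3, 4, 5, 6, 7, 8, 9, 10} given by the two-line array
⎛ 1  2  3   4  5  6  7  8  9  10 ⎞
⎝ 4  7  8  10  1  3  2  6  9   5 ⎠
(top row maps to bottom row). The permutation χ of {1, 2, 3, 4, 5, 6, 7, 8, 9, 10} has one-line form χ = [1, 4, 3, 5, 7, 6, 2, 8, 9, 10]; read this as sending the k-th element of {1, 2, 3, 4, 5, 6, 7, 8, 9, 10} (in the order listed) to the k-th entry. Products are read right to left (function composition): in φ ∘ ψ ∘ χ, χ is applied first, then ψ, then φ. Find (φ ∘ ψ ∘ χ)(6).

7

(φ ∘ ψ ∘ χ)(6) = φ(ψ(χ(6))). χ(6) = 6, then ψ(6) = 3, then φ(3) = 7, so the result is 7.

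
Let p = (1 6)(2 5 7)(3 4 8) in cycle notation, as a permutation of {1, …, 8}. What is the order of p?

6

The cycle type of p is (3, 3, 2).
Since disjoint cycles commute, ord(p) = lcm(3, 3, 2) = 6.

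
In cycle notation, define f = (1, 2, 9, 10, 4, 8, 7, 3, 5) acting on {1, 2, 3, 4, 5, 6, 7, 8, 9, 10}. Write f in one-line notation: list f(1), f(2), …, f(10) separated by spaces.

Image by image: 1→2, 2→9, 3→5, 4→8, 5→1, 6→6, 7→3, 8→7, 9→10, 10→4.
So the one-line form is 2 9 5 8 1 6 3 7 10 4.

2 9 5 8 1 6 3 7 10 4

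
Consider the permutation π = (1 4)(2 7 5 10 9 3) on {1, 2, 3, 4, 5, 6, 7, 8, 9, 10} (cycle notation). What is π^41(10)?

10 lies in the 6-cycle (2 7 5 10 9 3).
Powers repeat with period 6 on this cycle, and 41 mod 6 = 5, so π^41(10) = π^5(10).
Stepping 5 places around the cycle: 10 → 9 → 3 → 2 → 7 → 5.

5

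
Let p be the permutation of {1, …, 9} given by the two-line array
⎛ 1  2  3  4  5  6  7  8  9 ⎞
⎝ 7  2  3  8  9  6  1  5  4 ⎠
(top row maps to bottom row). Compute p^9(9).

4

Tracing 9 → 4 → … returns to 9 after 4 steps, so 9 lies in a 4-cycle (4 8 5 9).
Since the cycle has length 4, p^9 acts on it the same as p^1 (9 mod 4 = 1).
Advancing 1 step from 9: 9 → 4.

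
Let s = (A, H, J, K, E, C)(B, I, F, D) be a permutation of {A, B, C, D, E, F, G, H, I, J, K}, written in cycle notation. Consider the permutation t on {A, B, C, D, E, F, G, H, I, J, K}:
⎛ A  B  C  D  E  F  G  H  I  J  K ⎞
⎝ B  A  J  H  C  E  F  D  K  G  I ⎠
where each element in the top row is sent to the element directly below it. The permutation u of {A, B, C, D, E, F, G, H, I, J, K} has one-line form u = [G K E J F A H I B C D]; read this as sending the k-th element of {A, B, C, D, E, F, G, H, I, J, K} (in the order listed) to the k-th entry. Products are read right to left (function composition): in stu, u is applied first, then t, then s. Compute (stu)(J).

K

Chase J: u(J) = C; t(C) = J; s(J) = K. Hence (stu)(J) = K.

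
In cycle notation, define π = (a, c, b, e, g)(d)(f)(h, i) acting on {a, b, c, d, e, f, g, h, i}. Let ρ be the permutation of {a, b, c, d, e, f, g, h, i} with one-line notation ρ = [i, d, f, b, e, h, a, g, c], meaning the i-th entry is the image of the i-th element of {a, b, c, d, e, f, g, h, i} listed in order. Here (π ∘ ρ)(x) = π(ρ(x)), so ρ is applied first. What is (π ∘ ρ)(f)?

(π ∘ ρ)(f) = π(ρ(f)). ρ(f) = h, then π(h) = i. So (π ∘ ρ)(f) = i.

i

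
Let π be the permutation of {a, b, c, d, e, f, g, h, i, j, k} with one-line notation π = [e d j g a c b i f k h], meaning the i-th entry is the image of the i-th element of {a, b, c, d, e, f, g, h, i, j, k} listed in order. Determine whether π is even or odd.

In disjoint-cycle form the cycle lengths are 6, 3, 2.
A cycle is odd iff its length is even; π has 2 even-length cycles, so sgn(π) = (−1)^2 and π is even.

even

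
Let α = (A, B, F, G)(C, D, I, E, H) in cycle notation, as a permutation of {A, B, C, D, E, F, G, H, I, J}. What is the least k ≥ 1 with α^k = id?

The disjoint cycles have lengths 5, 4, 1.
The order is lcm(5, 4) = 20.

20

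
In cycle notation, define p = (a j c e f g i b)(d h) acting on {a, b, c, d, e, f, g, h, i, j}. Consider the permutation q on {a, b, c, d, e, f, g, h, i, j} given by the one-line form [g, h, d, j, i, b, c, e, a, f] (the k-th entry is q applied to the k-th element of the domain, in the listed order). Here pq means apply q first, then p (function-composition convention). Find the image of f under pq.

(pq)(f) = p(q(f)). q(f) = b, then p(b) = a. So (pq)(f) = a.

a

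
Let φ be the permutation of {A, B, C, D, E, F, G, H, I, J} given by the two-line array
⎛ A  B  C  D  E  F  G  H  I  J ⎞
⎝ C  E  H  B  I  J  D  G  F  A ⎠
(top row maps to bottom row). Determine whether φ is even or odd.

odd

In disjoint-cycle form the cycle lengths are 10.
A cycle is odd iff its length is even; φ has 1 even-length cycle, so sgn(φ) = (−1)^1 and φ is odd.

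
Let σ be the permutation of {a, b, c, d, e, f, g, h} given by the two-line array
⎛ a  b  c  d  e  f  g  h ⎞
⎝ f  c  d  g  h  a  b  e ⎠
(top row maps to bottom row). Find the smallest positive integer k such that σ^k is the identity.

Writing σ as disjoint cycles, the cycle lengths are 4, 2, 2.
Since disjoint cycles commute, ord(σ) = lcm(4, 2, 2) = 4.

4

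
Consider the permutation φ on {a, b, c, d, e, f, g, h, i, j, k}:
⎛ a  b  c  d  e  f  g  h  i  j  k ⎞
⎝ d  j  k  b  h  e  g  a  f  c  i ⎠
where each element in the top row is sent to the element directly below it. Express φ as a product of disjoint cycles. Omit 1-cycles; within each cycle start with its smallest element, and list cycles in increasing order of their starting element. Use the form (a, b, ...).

(a, d, b, j, c, k, i, f, e, h)

Iterating φ from a gives a → d → b → j → c → k → i → f → e → h → a; that is the 10-cycle (a, d, b, j, c, k, i, f, e, h).
Repeating from the next unused element and collecting all non-trivial cycles gives (a, d, b, j, c, k, i, f, e, h).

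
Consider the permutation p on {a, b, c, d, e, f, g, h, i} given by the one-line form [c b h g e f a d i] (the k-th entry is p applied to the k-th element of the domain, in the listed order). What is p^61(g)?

a

Tracing g → a → … returns to g after 5 steps, so g lies in a 5-cycle (a, c, h, d, g).
On a 5-cycle, p^5 is the identity, so p^61 = p^1 there (61 ≡ 1 mod 5).
Advancing 1 step from g: g → a.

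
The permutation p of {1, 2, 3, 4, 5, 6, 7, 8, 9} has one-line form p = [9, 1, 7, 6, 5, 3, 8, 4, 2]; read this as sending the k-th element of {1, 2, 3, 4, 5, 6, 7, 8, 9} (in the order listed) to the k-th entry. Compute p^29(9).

Tracing 9 → 2 → … returns to 9 after 3 steps, so 9 lies in a 3-cycle (1 9 2).
Since the cycle has length 3, p^29 acts on it the same as p^2 (29 mod 3 = 2).
Stepping 2 places around the cycle: 9 → 2 → 1.

1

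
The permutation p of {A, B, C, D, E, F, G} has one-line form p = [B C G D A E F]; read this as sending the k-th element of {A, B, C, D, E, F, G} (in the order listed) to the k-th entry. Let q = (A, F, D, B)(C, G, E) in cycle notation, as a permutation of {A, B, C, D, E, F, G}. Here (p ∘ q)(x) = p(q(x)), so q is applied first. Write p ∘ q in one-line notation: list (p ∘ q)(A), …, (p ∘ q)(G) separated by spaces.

Chase each element through q then p: A → F → E; B → A → B; C → G → F; D → B → C; E → C → G; F → D → D; G → E → A.
So p ∘ q in one-line form is E B F C G D A.

E B F C G D A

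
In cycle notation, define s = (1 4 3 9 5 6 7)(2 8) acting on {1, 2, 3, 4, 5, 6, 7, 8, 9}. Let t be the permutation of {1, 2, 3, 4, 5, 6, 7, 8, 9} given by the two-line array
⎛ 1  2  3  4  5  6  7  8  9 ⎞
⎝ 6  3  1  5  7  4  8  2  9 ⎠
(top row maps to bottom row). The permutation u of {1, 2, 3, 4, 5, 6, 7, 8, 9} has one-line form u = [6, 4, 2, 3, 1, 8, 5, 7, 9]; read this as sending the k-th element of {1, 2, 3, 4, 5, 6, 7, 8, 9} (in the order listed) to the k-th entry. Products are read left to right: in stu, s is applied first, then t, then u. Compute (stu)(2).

4

Apply the permutations in order: s(2) = 8, then t(8) = 2, then u(2) = 4. So (stu)(2) = 4.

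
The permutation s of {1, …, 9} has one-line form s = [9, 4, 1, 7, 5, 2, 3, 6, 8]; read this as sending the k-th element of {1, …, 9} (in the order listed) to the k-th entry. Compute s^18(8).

Tracing 8 → 6 → … returns to 8 after 8 steps, so 8 lies in an 8-cycle (1 9 8 6 2 4 7 3).
Powers repeat with period 8 on this cycle, and 18 mod 8 = 2, so s^18(8) = s^2(8).
Advancing 2 steps from 8: 8 → 6 → 2.

2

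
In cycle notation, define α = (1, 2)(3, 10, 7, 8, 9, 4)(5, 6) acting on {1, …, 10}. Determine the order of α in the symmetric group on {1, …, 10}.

6

The cycle type of α is (6, 2, 2).
The order of α is the least common multiple of its cycle lengths: lcm(6, 2, 2) = 6.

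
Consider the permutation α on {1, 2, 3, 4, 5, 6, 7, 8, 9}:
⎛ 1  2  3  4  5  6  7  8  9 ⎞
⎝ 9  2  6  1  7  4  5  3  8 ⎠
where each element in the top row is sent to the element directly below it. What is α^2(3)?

Tracing 3 → 6 → … returns to 3 after 6 steps, so 3 lies in a 6-cycle (1 9 8 3 6 4).
Advancing 2 steps from 3: 3 → 6 → 4.

4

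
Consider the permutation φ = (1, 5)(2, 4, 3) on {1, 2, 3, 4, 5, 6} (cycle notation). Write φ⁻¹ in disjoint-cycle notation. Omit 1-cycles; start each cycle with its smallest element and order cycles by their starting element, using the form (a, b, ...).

The inverse reverses each cycle.
After reversing and putting each cycle's least element first, φ⁻¹ = (1, 5)(2, 3, 4).

(1, 5)(2, 3, 4)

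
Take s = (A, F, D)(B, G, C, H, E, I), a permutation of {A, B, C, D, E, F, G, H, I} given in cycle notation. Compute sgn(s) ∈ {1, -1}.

The cycle lengths are 6, 3.
A cycle is odd iff its length is even; s has 1 even-length cycle, so sgn(s) = (−1)^1 and s is odd.

-1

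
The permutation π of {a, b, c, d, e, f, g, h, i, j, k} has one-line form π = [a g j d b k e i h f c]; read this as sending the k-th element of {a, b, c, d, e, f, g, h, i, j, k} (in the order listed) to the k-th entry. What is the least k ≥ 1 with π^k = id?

The disjoint-cycle form of π has cycle lengths 4, 3, 2, 1, 1.
The order of π is the least common multiple of its cycle lengths: lcm(4, 3, 2) = 12.

12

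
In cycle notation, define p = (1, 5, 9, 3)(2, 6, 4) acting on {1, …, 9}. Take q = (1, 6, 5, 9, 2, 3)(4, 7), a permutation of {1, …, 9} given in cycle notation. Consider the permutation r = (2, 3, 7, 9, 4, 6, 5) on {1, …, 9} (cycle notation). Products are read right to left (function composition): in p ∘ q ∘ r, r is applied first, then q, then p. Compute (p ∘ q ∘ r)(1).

4

Chase 1: r(1) = 1; q(1) = 6; p(6) = 4. Hence (p ∘ q ∘ r)(1) = 4.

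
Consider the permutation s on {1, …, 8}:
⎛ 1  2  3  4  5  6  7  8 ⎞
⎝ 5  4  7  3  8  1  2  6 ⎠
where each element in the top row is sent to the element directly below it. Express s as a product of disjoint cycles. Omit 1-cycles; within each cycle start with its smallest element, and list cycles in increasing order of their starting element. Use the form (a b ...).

Start at 1 and follow images: 1 → 5 → 8 → 6 → 1, giving the cycle (1 5 8 6).
Repeating from the next unused element and collecting all non-trivial cycles gives (1 5 8 6)(2 4 3 7).

(1 5 8 6)(2 4 3 7)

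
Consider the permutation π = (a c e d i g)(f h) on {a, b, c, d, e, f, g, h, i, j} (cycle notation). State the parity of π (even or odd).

even

The cycle lengths are 6, 2, 1, 1.
A cycle of length ℓ contributes ℓ−1 transpositions, so π is a product of 5 + 1 = 6 transpositions — even.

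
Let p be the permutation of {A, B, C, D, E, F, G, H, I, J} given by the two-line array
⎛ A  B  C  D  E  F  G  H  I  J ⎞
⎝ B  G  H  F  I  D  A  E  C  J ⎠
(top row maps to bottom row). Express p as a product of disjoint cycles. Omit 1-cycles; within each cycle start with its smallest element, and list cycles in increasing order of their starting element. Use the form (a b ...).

(A B G)(C H E I)(D F)

Start at A and follow images: A → B → G → A, giving the cycle (A B G).
Repeating from the next unused element and collecting all non-trivial cycles gives (A B G)(C H E I)(D F).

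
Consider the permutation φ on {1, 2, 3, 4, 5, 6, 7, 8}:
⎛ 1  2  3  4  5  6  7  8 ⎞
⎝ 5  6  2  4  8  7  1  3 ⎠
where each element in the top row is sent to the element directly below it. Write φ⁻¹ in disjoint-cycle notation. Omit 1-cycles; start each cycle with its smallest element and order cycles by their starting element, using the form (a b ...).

First write φ in disjoint cycles: (1 5 8 3 2 6 7).
Reversing each cycle (and rotating so the smallest element leads) gives φ⁻¹ = (1 7 6 2 3 8 5).

(1 7 6 2 3 8 5)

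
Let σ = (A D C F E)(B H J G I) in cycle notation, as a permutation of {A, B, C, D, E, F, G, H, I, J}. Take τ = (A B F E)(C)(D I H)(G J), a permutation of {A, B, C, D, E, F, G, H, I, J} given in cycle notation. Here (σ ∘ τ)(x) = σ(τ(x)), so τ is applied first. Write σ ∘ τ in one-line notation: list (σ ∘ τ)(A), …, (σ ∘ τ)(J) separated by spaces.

(σ ∘ τ)(x) = σ(τ(x)). Computing each image: σ(τ(A)) = σ(B) = H, σ(τ(B)) = σ(F) = E, σ(τ(C)) = σ(C) = F, σ(τ(D)) = σ(I) = B, σ(τ(E)) = σ(A) = D, σ(τ(F)) = σ(E) = A, σ(τ(G)) = σ(J) = G, σ(τ(H)) = σ(D) = C, σ(τ(I)) = σ(H) = J, σ(τ(J)) = σ(G) = I.
Hence σ ∘ τ = [H E F B D A G C J I].

H E F B D A G C J I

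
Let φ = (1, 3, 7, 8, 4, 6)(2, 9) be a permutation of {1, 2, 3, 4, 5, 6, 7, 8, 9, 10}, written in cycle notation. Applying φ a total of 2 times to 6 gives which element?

6 lies in the 6-cycle (1, 3, 7, 8, 4, 6).
Advancing 2 steps from 6: 6 → 1 → 3.

3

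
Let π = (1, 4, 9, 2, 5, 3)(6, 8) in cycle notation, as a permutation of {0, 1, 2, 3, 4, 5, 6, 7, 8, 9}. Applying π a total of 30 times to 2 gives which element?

2 lies in the 6-cycle (1, 4, 9, 2, 5, 3).
On a 6-cycle, π^6 is the identity, so π^30 = π^0 there (30 ≡ 0 mod 6).
So π^30(2) = 2.

2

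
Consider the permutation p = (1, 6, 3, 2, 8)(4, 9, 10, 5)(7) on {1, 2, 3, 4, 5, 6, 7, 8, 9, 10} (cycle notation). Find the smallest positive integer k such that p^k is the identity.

20

The cycle type of p is (5, 4, 1).
The order of p is the least common multiple of its cycle lengths: lcm(5, 4) = 20.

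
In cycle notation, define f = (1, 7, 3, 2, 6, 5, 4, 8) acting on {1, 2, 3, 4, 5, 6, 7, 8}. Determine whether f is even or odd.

odd

The cycle lengths are 8.
A cycle is odd iff its length is even; f has 1 even-length cycle, so sgn(f) = (−1)^1 and f is odd.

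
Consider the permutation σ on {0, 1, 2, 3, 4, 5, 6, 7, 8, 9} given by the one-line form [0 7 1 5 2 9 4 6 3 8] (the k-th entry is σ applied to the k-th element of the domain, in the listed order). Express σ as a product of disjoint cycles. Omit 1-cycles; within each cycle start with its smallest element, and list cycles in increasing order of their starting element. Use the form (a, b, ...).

(1, 7, 6, 4, 2)(3, 5, 9, 8)

Iterating σ from 1 gives 1 → 7 → 6 → 4 → 2 → 1; that is the 5-cycle (1, 7, 6, 4, 2).
Repeating from the next unused element and collecting all non-trivial cycles gives (1, 7, 6, 4, 2)(3, 5, 9, 8).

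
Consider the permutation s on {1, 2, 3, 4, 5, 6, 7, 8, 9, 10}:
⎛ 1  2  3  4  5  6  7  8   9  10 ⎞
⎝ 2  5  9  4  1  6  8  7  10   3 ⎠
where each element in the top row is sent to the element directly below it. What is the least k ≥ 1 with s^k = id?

The disjoint-cycle form of s has cycle lengths 3, 3, 2, 1, 1.
The order of s is the least common multiple of its cycle lengths: lcm(3, 3, 2) = 6.

6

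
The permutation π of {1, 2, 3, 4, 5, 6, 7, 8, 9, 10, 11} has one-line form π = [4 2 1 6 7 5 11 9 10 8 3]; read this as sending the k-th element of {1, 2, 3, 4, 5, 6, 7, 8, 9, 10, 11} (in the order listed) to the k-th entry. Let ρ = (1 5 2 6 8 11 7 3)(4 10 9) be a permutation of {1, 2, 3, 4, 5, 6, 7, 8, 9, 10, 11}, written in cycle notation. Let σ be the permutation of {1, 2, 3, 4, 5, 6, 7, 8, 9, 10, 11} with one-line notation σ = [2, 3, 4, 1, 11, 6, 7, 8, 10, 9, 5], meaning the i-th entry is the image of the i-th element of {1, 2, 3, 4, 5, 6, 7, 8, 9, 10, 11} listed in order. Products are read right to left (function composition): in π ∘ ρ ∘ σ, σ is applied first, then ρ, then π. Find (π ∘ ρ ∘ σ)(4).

Apply the permutations in order: σ(4) = 1, then ρ(1) = 5, then π(5) = 7. So (π ∘ ρ ∘ σ)(4) = 7.

7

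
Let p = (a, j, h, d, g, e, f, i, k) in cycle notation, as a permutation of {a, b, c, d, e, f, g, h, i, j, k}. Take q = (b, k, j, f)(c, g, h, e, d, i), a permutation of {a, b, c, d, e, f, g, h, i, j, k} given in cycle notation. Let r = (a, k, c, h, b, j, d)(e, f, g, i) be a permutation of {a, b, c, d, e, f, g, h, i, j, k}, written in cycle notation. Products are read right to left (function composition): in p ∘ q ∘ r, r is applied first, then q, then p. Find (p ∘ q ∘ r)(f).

Chase f: r(f) = g; q(g) = h; p(h) = d. Hence (p ∘ q ∘ r)(f) = d.

d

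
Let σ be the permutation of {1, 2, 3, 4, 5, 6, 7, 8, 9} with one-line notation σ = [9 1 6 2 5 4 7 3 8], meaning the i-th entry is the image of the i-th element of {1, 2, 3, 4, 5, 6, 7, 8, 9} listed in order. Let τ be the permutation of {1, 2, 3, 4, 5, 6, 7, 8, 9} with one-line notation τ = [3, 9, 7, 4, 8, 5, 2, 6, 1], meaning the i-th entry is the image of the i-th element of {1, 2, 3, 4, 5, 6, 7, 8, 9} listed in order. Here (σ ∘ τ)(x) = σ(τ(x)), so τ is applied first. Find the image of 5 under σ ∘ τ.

3

τ(5) = 8, then σ(8) = 3; composing gives (σ ∘ τ)(5) = 3.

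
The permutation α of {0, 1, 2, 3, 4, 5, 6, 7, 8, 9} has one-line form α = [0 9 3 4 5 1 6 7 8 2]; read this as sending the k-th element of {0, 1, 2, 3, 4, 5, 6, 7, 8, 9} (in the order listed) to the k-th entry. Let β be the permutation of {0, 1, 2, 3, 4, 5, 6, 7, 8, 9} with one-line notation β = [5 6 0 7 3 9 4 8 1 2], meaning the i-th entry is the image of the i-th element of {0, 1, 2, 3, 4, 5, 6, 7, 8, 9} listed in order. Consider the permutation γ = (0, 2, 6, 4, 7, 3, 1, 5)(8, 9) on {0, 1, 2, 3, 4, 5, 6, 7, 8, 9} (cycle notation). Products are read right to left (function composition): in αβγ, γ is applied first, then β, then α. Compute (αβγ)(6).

(αβγ)(6) = α(β(γ(6))). γ(6) = 4, then β(4) = 3, then α(3) = 4, so the result is 4.

4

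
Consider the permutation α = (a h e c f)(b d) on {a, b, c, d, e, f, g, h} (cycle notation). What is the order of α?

10

The cycle type of α is (5, 2, 1).
Since disjoint cycles commute, ord(α) = lcm(5, 2) = 10.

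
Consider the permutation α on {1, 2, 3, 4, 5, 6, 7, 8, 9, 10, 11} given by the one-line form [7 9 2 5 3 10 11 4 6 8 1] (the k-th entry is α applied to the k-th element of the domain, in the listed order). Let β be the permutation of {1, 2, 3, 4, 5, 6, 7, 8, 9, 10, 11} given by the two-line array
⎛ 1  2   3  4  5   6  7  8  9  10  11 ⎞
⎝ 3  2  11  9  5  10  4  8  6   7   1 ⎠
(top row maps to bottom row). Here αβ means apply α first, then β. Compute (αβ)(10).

8

α(10) = 8, then β(8) = 8; composing gives (αβ)(10) = 8.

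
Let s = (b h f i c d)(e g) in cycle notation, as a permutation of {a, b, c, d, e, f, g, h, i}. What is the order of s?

The disjoint cycles have lengths 6, 2, 1.
The order of s is the least common multiple of its cycle lengths: lcm(6, 2) = 6.

6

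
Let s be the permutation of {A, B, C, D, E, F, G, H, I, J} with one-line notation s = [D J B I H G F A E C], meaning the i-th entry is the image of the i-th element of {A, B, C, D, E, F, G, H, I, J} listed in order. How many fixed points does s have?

0

No element satisfies s(x) = x, so there are 0 fixed points.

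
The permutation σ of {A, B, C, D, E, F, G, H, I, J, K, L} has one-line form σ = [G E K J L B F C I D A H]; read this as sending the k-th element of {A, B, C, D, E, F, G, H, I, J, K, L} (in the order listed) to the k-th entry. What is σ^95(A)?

L

Tracing A → G → … returns to A after 9 steps, so A lies in a 9-cycle (A, G, F, B, E, L, H, C, K).
Powers repeat with period 9 on this cycle, and 95 mod 9 = 5, so σ^95(A) = σ^5(A).
Stepping 5 places around the cycle: A → G → F → B → E → L.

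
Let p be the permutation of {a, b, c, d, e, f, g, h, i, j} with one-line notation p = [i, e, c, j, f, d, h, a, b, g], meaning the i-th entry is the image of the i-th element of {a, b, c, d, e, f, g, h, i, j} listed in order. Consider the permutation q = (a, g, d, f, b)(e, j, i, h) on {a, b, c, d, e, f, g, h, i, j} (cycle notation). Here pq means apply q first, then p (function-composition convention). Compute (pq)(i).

a

First apply q: q(i) = h, then p(h) = a. Thus (pq)(i) = a.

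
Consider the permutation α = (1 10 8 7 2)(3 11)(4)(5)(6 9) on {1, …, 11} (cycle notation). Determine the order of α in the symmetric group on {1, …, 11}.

The disjoint cycles have lengths 5, 2, 2, 1, 1.
Since disjoint cycles commute, ord(α) = lcm(5, 2, 2) = 10.

10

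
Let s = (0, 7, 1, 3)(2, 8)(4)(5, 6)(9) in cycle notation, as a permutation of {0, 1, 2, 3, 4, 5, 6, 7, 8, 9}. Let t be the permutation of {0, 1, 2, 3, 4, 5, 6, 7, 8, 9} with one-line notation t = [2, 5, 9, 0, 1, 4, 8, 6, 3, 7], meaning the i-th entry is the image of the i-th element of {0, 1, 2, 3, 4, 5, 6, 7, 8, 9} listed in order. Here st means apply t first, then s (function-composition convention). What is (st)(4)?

3

First apply t: t(4) = 1, then s(1) = 3. Thus (st)(4) = 3.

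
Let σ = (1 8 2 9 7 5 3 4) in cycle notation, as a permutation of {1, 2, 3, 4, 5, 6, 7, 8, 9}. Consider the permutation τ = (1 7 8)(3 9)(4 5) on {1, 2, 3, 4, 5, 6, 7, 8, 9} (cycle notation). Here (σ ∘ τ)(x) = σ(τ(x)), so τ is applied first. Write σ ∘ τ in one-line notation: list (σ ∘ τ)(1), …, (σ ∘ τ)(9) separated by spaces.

5 9 7 3 1 6 2 8 4

(σ ∘ τ)(x) = σ(τ(x)). Computing each image: σ(τ(1)) = σ(7) = 5, σ(τ(2)) = σ(2) = 9, σ(τ(3)) = σ(9) = 7, σ(τ(4)) = σ(5) = 3, σ(τ(5)) = σ(4) = 1, σ(τ(6)) = σ(6) = 6, σ(τ(7)) = σ(8) = 2, σ(τ(8)) = σ(1) = 8, σ(τ(9)) = σ(3) = 4.
Hence σ ∘ τ = [5 9 7 3 1 6 2 8 4].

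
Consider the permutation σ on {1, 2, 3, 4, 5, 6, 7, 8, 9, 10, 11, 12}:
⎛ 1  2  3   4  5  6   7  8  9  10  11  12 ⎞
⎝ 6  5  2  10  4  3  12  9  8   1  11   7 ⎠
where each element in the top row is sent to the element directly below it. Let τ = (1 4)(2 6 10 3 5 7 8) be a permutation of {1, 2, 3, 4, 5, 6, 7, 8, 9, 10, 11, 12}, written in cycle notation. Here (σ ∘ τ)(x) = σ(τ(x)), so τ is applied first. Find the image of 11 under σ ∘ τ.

11

τ(11) = 11, then σ(11) = 11; composing gives (σ ∘ τ)(11) = 11.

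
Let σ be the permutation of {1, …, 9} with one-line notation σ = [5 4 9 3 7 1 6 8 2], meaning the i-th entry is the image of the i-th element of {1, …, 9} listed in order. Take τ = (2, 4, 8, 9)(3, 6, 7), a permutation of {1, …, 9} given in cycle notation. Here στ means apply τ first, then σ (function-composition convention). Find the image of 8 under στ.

2

(στ)(8) = σ(τ(8)). τ(8) = 9, then σ(9) = 2. So (στ)(8) = 2.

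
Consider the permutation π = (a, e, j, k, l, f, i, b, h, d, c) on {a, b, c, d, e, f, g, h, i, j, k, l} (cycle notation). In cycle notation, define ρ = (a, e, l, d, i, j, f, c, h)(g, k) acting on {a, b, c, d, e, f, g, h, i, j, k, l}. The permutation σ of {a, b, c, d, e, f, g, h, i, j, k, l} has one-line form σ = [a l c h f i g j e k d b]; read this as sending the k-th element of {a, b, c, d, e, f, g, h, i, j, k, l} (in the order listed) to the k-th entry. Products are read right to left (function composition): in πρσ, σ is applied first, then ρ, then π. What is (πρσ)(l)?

h

(πρσ)(l) = π(ρ(σ(l))). σ(l) = b, then ρ(b) = b, then π(b) = h, so the result is h.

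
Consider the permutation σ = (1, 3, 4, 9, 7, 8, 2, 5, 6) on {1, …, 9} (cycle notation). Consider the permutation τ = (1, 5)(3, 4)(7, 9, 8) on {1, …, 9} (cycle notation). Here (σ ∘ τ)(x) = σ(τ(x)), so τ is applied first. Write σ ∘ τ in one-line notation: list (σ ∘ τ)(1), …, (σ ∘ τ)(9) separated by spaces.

(σ ∘ τ)(x) = σ(τ(x)). Computing each image: σ(τ(1)) = σ(5) = 6, σ(τ(2)) = σ(2) = 5, σ(τ(3)) = σ(4) = 9, σ(τ(4)) = σ(3) = 4, σ(τ(5)) = σ(1) = 3, σ(τ(6)) = σ(6) = 1, σ(τ(7)) = σ(9) = 7, σ(τ(8)) = σ(7) = 8, σ(τ(9)) = σ(8) = 2.
Hence σ ∘ τ = [6 5 9 4 3 1 7 8 2].

6 5 9 4 3 1 7 8 2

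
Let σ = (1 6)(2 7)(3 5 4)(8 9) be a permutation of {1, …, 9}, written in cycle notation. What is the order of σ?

6

The disjoint cycles have lengths 3, 2, 2, 2.
The order of σ is the least common multiple of its cycle lengths: lcm(3, 2, 2, 2) = 6.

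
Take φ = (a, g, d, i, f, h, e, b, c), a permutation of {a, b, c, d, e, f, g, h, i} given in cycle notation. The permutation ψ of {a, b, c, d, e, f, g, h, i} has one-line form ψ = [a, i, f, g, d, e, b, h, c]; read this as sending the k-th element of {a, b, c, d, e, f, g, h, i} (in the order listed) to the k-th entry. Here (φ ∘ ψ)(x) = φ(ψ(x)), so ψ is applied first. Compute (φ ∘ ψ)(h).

(φ ∘ ψ)(h) = φ(ψ(h)). ψ(h) = h, then φ(h) = e. So (φ ∘ ψ)(h) = e.

e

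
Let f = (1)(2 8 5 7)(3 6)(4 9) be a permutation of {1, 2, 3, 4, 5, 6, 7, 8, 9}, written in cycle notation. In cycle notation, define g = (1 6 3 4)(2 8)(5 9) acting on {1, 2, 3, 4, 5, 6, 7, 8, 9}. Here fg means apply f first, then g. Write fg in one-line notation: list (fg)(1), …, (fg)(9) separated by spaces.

Chase each element through f then g: 1 → 1 → 6; 2 → 8 → 2; 3 → 6 → 3; 4 → 9 → 5; 5 → 7 → 7; 6 → 3 → 4; 7 → 2 → 8; 8 → 5 → 9; 9 → 4 → 1.
Collecting the images, fg = [6 2 3 5 7 4 8 9 1].

6 2 3 5 7 4 8 9 1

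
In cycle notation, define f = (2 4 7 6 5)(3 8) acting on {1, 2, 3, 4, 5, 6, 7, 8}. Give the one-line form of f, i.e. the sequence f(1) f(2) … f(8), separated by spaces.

Image by image: 1→1, 2→4, 3→8, 4→7, 5→2, 6→5, 7→6, 8→3.
Listing these in domain order gives 1 4 8 7 2 5 6 3.

1 4 8 7 2 5 6 3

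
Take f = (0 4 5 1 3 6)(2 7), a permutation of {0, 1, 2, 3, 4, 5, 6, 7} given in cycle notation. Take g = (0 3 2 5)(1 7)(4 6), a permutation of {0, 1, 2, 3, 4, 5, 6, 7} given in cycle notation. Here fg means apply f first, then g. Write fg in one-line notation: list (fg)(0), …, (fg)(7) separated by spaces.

(fg)(x) = g(f(x)). Computing each image: g(f(0)) = g(4) = 6, g(f(1)) = g(3) = 2, g(f(2)) = g(7) = 1, g(f(3)) = g(6) = 4, g(f(4)) = g(5) = 0, g(f(5)) = g(1) = 7, g(f(6)) = g(0) = 3, g(f(7)) = g(2) = 5.
Hence fg = [6 2 1 4 0 7 3 5].

6 2 1 4 0 7 3 5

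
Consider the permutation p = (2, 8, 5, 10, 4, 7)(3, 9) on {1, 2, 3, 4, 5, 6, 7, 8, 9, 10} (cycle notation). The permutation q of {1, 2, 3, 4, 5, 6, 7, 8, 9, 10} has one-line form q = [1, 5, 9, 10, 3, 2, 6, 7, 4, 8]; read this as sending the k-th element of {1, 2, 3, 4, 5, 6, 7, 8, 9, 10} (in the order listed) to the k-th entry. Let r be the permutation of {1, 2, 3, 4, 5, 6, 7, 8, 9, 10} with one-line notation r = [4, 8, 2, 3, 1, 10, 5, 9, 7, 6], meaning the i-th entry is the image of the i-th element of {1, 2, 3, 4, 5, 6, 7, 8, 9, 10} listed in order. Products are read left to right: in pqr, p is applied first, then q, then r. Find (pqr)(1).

4

Apply the permutations in order: p(1) = 1, then q(1) = 1, then r(1) = 4. So (pqr)(1) = 4.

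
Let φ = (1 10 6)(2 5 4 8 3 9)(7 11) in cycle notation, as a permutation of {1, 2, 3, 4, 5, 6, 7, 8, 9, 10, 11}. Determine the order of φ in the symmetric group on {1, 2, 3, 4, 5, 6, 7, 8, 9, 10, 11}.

The disjoint cycles have lengths 6, 3, 2.
The order of φ is the least common multiple of its cycle lengths: lcm(6, 3, 2) = 6.

6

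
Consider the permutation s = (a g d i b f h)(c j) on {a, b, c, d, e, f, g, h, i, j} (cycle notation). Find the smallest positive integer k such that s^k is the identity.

The disjoint cycles have lengths 7, 2, 1.
The order is lcm(7, 2) = 14.

14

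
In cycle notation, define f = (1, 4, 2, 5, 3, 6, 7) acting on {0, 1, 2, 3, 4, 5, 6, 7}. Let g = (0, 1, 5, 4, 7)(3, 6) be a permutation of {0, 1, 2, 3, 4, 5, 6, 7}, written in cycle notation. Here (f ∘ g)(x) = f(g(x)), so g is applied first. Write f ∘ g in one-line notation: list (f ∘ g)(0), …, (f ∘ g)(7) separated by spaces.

4 3 5 7 1 2 6 0

(f ∘ g)(x) = f(g(x)). Computing each image: f(g(0)) = f(1) = 4, f(g(1)) = f(5) = 3, f(g(2)) = f(2) = 5, f(g(3)) = f(6) = 7, f(g(4)) = f(7) = 1, f(g(5)) = f(4) = 2, f(g(6)) = f(3) = 6, f(g(7)) = f(0) = 0.
Hence f ∘ g = [4 3 5 7 1 2 6 0].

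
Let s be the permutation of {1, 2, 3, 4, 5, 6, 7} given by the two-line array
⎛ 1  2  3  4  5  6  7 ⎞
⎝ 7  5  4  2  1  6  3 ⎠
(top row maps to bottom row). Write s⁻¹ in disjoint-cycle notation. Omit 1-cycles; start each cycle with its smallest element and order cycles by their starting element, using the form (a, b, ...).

First write s in disjoint cycles: (1, 7, 3, 4, 2, 5).
The inverse reverses every cycle; in canonical form, s⁻¹ = (1, 5, 2, 4, 3, 7).

(1, 5, 2, 4, 3, 7)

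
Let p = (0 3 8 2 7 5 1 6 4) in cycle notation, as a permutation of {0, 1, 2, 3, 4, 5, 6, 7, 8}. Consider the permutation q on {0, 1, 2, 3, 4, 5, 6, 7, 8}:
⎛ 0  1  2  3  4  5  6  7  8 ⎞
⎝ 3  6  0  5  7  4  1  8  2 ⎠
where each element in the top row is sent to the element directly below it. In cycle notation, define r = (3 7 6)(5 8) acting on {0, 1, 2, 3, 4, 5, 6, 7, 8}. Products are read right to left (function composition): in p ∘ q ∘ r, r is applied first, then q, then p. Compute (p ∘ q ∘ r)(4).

5

(p ∘ q ∘ r)(4) = p(q(r(4))). r(4) = 4, then q(4) = 7, then p(7) = 5, so the result is 5.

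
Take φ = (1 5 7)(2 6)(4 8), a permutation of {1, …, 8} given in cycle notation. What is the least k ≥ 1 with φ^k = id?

The cycle type of φ is (3, 2, 2, 1).
The order of φ is the least common multiple of its cycle lengths: lcm(3, 2, 2) = 6.

6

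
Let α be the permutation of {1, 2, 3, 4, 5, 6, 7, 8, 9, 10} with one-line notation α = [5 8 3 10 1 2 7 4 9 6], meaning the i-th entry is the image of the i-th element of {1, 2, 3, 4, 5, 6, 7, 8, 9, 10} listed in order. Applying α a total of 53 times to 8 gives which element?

6

Tracing 8 → 4 → … returns to 8 after 5 steps, so 8 lies in a 5-cycle (2 8 4 10 6).
Powers repeat with period 5 on this cycle, and 53 mod 5 = 3, so α^53(8) = α^3(8).
Advancing 3 steps from 8: 8 → 4 → 10 → 6.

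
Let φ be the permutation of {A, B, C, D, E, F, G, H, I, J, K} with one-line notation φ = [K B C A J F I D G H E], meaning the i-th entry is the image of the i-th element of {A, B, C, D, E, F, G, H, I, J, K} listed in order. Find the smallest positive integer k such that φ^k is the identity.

Decomposing into disjoint cycles gives cycle lengths 6, 2, 1, 1, 1.
The order is lcm(6, 2) = 6.

6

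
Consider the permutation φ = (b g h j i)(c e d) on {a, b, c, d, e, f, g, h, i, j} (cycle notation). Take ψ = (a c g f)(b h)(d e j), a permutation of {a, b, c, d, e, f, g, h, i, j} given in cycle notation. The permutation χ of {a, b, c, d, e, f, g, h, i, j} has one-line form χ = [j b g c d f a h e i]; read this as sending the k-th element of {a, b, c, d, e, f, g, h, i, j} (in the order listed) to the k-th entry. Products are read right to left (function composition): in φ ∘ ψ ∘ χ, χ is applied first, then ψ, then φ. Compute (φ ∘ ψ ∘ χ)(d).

h

Apply the permutations in order: χ(d) = c, then ψ(c) = g, then φ(g) = h. So (φ ∘ ψ ∘ χ)(d) = h.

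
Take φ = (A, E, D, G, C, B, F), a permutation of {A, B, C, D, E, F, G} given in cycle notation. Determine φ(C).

B

C appears in (A, E, D, G, C, B, F); the next entry (wrapping around) is B.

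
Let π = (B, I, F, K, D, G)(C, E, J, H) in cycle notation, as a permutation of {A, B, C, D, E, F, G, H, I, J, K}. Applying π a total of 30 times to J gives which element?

J lies in the 4-cycle (C, E, J, H).
Since the cycle has length 4, π^30 acts on it the same as π^2 (30 mod 4 = 2).
Advancing 2 steps from J: J → H → C.

C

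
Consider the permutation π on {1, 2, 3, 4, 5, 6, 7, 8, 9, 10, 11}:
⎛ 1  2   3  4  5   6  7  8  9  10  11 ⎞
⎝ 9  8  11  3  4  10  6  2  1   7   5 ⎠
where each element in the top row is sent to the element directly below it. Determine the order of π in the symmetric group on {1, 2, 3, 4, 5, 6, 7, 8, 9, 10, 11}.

12

Decomposing into disjoint cycles gives cycle lengths 4, 3, 2, 2.
The order is lcm(4, 3, 2, 2) = 12.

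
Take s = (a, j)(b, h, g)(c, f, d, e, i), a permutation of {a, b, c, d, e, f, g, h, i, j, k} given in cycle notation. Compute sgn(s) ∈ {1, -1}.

-1

The cycle lengths are 5, 3, 2, 1.
A cycle of length ℓ contributes ℓ−1 transpositions, so s is a product of 4 + 2 + 1 = 7 transpositions — odd.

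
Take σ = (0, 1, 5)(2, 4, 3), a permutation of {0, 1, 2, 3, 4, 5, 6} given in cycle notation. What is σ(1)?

1 appears in (0, 1, 5); the next entry (wrapping around) is 5.

5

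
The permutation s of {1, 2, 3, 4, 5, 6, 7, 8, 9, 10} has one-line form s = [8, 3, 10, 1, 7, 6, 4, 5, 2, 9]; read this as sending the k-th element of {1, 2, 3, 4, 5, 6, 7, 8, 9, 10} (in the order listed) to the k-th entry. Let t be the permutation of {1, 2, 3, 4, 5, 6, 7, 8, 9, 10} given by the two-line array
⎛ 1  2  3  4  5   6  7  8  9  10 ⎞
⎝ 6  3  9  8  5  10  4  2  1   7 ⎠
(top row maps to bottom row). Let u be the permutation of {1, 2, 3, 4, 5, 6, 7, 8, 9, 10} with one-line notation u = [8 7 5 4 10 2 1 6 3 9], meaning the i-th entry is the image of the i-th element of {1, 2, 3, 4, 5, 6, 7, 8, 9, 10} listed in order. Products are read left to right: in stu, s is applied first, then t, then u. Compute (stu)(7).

6

Apply the permutations in order: s(7) = 4, then t(4) = 8, then u(8) = 6. So (stu)(7) = 6.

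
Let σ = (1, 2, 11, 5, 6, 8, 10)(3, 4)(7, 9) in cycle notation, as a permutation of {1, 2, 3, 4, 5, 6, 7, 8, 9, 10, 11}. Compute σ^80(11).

11 lies in the 7-cycle (1, 2, 11, 5, 6, 8, 10).
Since the cycle has length 7, σ^80 acts on it the same as σ^3 (80 mod 7 = 3).
Stepping 3 places around the cycle: 11 → 5 → 6 → 8.

8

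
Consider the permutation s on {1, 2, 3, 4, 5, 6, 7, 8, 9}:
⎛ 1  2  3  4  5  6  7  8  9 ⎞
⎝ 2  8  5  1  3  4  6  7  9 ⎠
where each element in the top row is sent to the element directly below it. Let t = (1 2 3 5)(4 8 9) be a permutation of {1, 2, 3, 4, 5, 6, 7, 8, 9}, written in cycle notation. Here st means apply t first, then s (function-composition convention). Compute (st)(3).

First apply t: t(3) = 5, then s(5) = 3. Thus (st)(3) = 3.

3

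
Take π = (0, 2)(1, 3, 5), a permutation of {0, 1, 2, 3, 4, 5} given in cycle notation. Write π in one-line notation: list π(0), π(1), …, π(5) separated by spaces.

2 3 0 5 4 1

Image by image: 0↦2, 1↦3, 2↦0, 3↦5, 4↦4, 5↦1.
Listing these in domain order gives 2 3 0 5 4 1.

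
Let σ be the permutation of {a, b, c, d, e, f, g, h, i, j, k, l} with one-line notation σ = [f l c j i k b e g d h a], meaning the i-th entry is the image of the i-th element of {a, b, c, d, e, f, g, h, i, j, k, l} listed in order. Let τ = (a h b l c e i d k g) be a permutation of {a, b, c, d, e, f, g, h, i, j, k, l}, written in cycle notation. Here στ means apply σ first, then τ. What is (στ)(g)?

l

(στ)(g) = τ(σ(g)). σ(g) = b, then τ(b) = l. So (στ)(g) = l.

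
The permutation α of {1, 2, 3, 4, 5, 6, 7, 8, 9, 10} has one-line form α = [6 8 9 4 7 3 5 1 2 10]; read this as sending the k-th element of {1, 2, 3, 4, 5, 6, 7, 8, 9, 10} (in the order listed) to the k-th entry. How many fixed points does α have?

The fixed points (elements with α(x) = x) are {4, 10}, so there are 2.

2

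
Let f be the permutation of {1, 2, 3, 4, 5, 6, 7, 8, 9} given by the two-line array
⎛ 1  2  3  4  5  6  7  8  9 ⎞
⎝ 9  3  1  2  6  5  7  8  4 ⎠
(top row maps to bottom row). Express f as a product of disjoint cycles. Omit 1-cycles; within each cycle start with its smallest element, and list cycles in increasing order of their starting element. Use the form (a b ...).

(1 9 4 2 3)(5 6)

From 1: 1 → 9 → 4 → 2 → 3 → 1, closing the cycle (1 9 4 2 3).
Continuing from each remaining unvisited element yields (1 9 4 2 3)(5 6).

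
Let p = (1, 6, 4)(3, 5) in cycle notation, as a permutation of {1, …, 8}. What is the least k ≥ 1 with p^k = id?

The cycle type of p is (3, 2, 1, 1, 1).
The order of p is the least common multiple of its cycle lengths: lcm(3, 2) = 6.

6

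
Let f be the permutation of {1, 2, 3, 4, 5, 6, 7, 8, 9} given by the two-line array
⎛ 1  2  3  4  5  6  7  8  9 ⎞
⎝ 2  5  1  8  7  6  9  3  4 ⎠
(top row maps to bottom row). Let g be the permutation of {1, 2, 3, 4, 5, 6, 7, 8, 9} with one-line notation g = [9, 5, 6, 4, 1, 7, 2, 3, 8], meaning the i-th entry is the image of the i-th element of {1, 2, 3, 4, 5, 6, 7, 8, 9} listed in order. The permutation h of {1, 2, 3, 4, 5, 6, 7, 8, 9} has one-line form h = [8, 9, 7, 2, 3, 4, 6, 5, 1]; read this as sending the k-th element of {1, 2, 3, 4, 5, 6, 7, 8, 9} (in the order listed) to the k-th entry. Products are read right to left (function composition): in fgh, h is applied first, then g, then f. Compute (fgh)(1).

1

Apply the permutations in order: h(1) = 8, then g(8) = 3, then f(3) = 1. So (fgh)(1) = 1.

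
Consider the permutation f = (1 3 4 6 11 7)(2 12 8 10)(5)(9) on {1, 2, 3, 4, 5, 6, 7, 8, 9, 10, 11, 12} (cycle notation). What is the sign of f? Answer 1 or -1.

1

The cycle lengths are 6, 4, 1, 1.
A cycle of length ℓ contributes ℓ−1 transpositions, so f is a product of 5 + 3 = 8 transpositions — even.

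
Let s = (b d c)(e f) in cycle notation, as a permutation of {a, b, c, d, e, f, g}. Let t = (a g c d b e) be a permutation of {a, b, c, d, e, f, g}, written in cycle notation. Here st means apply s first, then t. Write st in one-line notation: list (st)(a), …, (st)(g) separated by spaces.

Chase each element through s then t: a → a → g; b → d → b; c → b → e; d → c → d; e → f → f; f → e → a; g → g → c.
So st in one-line form is g b e d f a c.

g b e d f a c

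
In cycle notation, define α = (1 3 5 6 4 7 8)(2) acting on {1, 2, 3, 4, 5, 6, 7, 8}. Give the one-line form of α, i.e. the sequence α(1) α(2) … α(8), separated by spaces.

3 2 5 7 6 4 8 1

Each element maps to the next entry in its cycle (wrapping to the front): 1↦3, 2↦2, 3↦5, 4↦7, 5↦6, 6↦4, 7↦8, 8↦1.
So the one-line form is 3 2 5 7 6 4 8 1.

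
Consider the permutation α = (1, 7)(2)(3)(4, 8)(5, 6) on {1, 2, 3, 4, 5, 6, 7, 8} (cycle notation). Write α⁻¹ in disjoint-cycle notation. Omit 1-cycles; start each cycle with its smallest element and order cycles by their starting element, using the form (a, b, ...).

(1, 7)(4, 8)(5, 6)

The inverse reverses each cycle.
After reversing and putting each cycle's least element first, α⁻¹ = (1, 7)(4, 8)(5, 6).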